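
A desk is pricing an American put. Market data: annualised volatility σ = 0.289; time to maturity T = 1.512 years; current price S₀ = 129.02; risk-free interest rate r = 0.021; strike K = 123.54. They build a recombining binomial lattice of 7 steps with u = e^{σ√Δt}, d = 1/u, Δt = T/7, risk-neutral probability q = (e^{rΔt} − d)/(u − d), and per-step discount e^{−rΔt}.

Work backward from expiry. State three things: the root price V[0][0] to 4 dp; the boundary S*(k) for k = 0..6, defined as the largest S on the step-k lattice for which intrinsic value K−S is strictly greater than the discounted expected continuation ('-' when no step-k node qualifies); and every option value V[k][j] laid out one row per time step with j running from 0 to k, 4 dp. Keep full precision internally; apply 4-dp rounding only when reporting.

price = 14.1029
boundary = - - - - 75.3925 86.2304 98.6262
tree:
14.1029
20.2126 7.7049
28.0759 11.9974 3.1891
37.5776 18.1835 5.4978 0.7512
48.1475 26.6327 9.3231 1.4606 0.0000
57.6233 37.3096 15.4704 2.8399 0.0000 0.0000
65.9081 48.1475 24.9138 5.5217 0.0000 0.0000 0.0000
73.1515 57.6233 37.3096 10.7359 0.0000 0.0000 0.0000 0.0000

Δt=0.21600  u=1.14375  d=0.87431  q=0.48334  discount=0.99547
step 7 (expiry): payoffs max(K−S,0) = 73.1515 57.6233 37.3096 10.7359 0.0000 0.0000 0.0000 0.0000
step 6: (k=6,j=0): S=57.6319, (K−S)⁺=65.9081, hold=65.3489 ⇒ V=65.9081 exercise | (k=6,j=1): S=75.3925, (K−S)⁺=48.1475, hold=47.5884 ⇒ V=48.1475 exercise | (k=6,j=2): S=98.6262, (K−S)⁺=24.9138, hold=24.3547 ⇒ V=24.9138 exercise | (k=6,j=3): S=129.0200, (K−S)⁺=0.0000, hold=5.5217 ⇒ V=5.5217 continue | (k=6,j=4): S=168.7802, (K−S)⁺=0.0000, hold=0.0000 ⇒ V=0.0000 continue | (k=6,j=5): S=220.7935, (K−S)⁺=0.0000, hold=0.0000 ⇒ V=0.0000 continue | (k=6,j=6): S=288.8356, (K−S)⁺=0.0000, hold=0.0000 ⇒ V=0.0000 continue  boundary S*=98.6262
step 5: (k=5,j=0): S=65.9167, (K−S)⁺=57.6233, hold=57.0642 ⇒ V=57.6233 exercise | (k=5,j=1): S=86.2304, (K−S)⁺=37.3096, hold=36.7505 ⇒ V=37.3096 exercise | (k=5,j=2): S=112.8041, (K−S)⁺=10.7359, hold=15.4704 ⇒ V=15.4704 continue | (k=5,j=3): S=147.5670, (K−S)⁺=0.0000, hold=2.8399 ⇒ V=2.8399 continue | (k=5,j=4): S=193.0429, (K−S)⁺=0.0000, hold=0.0000 ⇒ V=0.0000 continue | (k=5,j=5): S=252.5332, (K−S)⁺=0.0000, hold=0.0000 ⇒ V=0.0000 continue  boundary S*=86.2304
step 4: (k=4,j=0): S=75.3925, (K−S)⁺=48.1475, hold=47.5884 ⇒ V=48.1475 exercise | (k=4,j=1): S=98.6262, (K−S)⁺=24.9138, hold=26.6327 ⇒ V=26.6327 continue | (k=4,j=2): S=129.0200, (K−S)⁺=0.0000, hold=9.3231 ⇒ V=9.3231 continue | (k=4,j=3): S=168.7802, (K−S)⁺=0.0000, hold=1.4606 ⇒ V=1.4606 continue | (k=4,j=4): S=220.7935, (K−S)⁺=0.0000, hold=0.0000 ⇒ V=0.0000 continue  boundary S*=75.3925
step 3: (k=3,j=0): S=86.2304, (K−S)⁺=37.3096, hold=37.5776 ⇒ V=37.5776 continue | (k=3,j=1): S=112.8041, (K−S)⁺=10.7359, hold=18.1835 ⇒ V=18.1835 continue | (k=3,j=2): S=147.5670, (K−S)⁺=0.0000, hold=5.4978 ⇒ V=5.4978 continue | (k=3,j=3): S=193.0429, (K−S)⁺=0.0000, hold=0.7512 ⇒ V=0.7512 continue  boundary S*=-
step 2: (k=2,j=0): S=98.6262, (K−S)⁺=24.9138, hold=28.0759 ⇒ V=28.0759 continue | (k=2,j=1): S=129.0200, (K−S)⁺=0.0000, hold=11.9974 ⇒ V=11.9974 continue | (k=2,j=2): S=168.7802, (K−S)⁺=0.0000, hold=3.1891 ⇒ V=3.1891 continue  boundary S*=-
step 1: (k=1,j=0): S=112.8041, (K−S)⁺=10.7359, hold=20.2126 ⇒ V=20.2126 continue | (k=1,j=1): S=147.5670, (K−S)⁺=0.0000, hold=7.7049 ⇒ V=7.7049 continue  boundary S*=-
step 0: (k=0,j=0): S=129.0200, (K−S)⁺=0.0000, hold=14.1029 ⇒ V=14.1029 continue  boundary S*=-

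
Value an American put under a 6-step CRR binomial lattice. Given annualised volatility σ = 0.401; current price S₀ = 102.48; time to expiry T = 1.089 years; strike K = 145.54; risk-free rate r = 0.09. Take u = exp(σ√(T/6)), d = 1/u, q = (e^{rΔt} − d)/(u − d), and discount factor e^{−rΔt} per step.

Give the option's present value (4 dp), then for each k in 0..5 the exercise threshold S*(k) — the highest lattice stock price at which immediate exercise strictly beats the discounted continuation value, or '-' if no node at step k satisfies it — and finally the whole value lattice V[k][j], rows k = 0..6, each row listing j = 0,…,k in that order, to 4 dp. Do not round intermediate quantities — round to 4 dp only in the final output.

price = 43.1761
boundary = - 86.3864 102.4800 86.3864 102.4800 121.5718
tree:
43.1761
59.1536 28.9447
72.7198 43.0600 16.0721
84.1556 59.1536 26.9115 5.9865
93.7955 72.7198 43.0600 11.9828 0.3125
101.9215 84.1556 59.1536 23.9682 0.6422 0.0000
108.7714 93.7955 72.7198 43.0600 1.3197 0.0000 0.0000

Δt=0.18150  u=1.18630  d=0.84296  q=0.50536  discount=0.98380
step 6 (expiry): payoffs max(K−S,0) = 108.7714 93.7955 72.7198 43.0600 1.3197 0.0000 0.0000
step 5: (k=5,j=0): S=43.6185, (K−S)⁺=101.9215, hold=99.5634 ⇒ V=101.9215 exercise | (k=5,j=1): S=61.3844, (K−S)⁺=84.1556, hold=81.7975 ⇒ V=84.1556 exercise | (k=5,j=2): S=86.3864, (K−S)⁺=59.1536, hold=56.7955 ⇒ V=59.1536 exercise | (k=5,j=3): S=121.5718, (K−S)⁺=23.9682, hold=21.6101 ⇒ V=23.9682 exercise | (k=5,j=4): S=171.0883, (K−S)⁺=0.0000, hold=0.6422 ⇒ V=0.6422 continue | (k=5,j=5): S=240.7729, (K−S)⁺=0.0000, hold=0.0000 ⇒ V=0.0000 continue  boundary S*=121.5718
step 4: (k=4,j=0): S=51.7445, (K−S)⁺=93.7955, hold=91.4374 ⇒ V=93.7955 exercise | (k=4,j=1): S=72.8202, (K−S)⁺=72.7198, hold=70.3617 ⇒ V=72.7198 exercise | (k=4,j=2): S=102.4800, (K−S)⁺=43.0600, hold=40.7019 ⇒ V=43.0600 exercise | (k=4,j=3): S=144.2203, (K−S)⁺=1.3197, hold=11.9828 ⇒ V=11.9828 continue | (k=4,j=4): S=202.9616, (K−S)⁺=0.0000, hold=0.3125 ⇒ V=0.3125 continue  boundary S*=102.4800
step 3: (k=3,j=0): S=61.3844, (K−S)⁺=84.1556, hold=81.7975 ⇒ V=84.1556 exercise | (k=3,j=1): S=86.3864, (K−S)⁺=59.1536, hold=56.7955 ⇒ V=59.1536 exercise | (k=3,j=2): S=121.5718, (K−S)⁺=23.9682, hold=26.9115 ⇒ V=26.9115 continue | (k=3,j=3): S=171.0883, (K−S)⁺=0.0000, hold=5.9865 ⇒ V=5.9865 continue  boundary S*=86.3864
step 2: (k=2,j=0): S=72.8202, (K−S)⁺=72.7198, hold=70.3617 ⇒ V=72.7198 exercise | (k=2,j=1): S=102.4800, (K−S)⁺=43.0600, hold=42.1653 ⇒ V=43.0600 exercise | (k=2,j=2): S=144.2203, (K−S)⁺=1.3197, hold=16.0721 ⇒ V=16.0721 continue  boundary S*=102.4800
step 1: (k=1,j=0): S=86.3864, (K−S)⁺=59.1536, hold=56.7955 ⇒ V=59.1536 exercise | (k=1,j=1): S=121.5718, (K−S)⁺=23.9682, hold=28.9447 ⇒ V=28.9447 continue  boundary S*=86.3864
step 0: (k=0,j=0): S=102.4800, (K−S)⁺=43.0600, hold=43.1761 ⇒ V=43.1761 continue  boundary S*=-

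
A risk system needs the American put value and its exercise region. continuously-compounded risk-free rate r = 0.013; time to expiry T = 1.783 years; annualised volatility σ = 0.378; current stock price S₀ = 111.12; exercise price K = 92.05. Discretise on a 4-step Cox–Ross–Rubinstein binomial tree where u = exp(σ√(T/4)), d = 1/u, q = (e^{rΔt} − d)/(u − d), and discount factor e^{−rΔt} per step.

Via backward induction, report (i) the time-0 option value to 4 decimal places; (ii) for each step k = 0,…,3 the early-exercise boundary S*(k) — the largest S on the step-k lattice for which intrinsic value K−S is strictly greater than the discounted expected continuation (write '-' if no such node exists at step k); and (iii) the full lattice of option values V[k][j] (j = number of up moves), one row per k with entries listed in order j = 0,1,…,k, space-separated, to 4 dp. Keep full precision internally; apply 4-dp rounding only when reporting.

Δt=0.44575, u=1.28707, d=0.77696, q=0.44863, disc=e^(-rΔt)=0.99422
k=4 terminal: V=max(K-S,0) → 51.5569 24.9710 0.0000 0.0000 0.0000
k=3: j=0 S=52.1175 intr=39.9325 cont=39.4006 V=39.9325[EX]; j=1 S=86.3355 intr=5.7145 cont=13.6886 V=13.6886[hold]; j=2 S=143.0194 intr=0.0000 cont=0.0000 V=0.0000[hold]; j=3 S=236.9195 intr=0.0000 cont=0.0000 V=0.0000[hold]  S*(3)=52.1175
k=2: j=0 S=67.0790 intr=24.9710 cont=27.9959 V=27.9959[hold]; j=1 S=111.1200 intr=0.0000 cont=7.5039 V=7.5039[hold]; j=2 S=184.0763 intr=0.0000 cont=0.0000 V=0.0000[hold]  S*(2)=-
k=1: j=0 S=86.3355 intr=5.7145 cont=18.6939 V=18.6939[hold]; j=1 S=143.0194 intr=0.0000 cont=4.1135 V=4.1135[hold]  S*(1)=-
k=0: j=0 S=111.1200 intr=0.0000 cont=12.0824 V=12.0824[hold]  S*(0)=-

price = 12.0824
boundary = - - - 52.1175
tree:
12.0824
18.6939 4.1135
27.9959 7.5039 0.0000
39.9325 13.6886 0.0000 0.0000
51.5569 24.9710 0.0000 0.0000 0.0000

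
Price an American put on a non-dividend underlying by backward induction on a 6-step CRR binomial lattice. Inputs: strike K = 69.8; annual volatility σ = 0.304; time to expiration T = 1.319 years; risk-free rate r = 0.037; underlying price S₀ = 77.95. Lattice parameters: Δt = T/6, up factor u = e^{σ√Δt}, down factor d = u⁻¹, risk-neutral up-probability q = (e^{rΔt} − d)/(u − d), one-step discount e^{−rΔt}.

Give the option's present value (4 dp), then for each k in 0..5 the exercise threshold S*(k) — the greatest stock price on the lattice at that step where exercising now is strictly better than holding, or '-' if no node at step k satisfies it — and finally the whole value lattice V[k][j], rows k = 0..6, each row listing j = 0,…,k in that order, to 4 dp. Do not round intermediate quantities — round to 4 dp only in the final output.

price = 5.7330
boundary = - - - 50.8288 44.0766 50.8288
tree:
5.7330
8.8590 2.6130
13.2399 4.5001 0.7155
18.9712 7.5647 1.4227 0.0000
25.7234 12.2913 2.8288 0.0000 0.0000
31.5786 18.9712 5.6249 0.0000 0.0000 0.0000
36.6561 25.7234 11.1845 0.0000 0.0000 0.0000 0.0000

params: Δt=0.21983 u=1.15319 d=0.86716 q=0.49298 e^(-rΔt)=0.99190
t_6 payoffs: 36.6561 25.7234 11.1845 0.0000 0.0000 0.0000 0.0000
t_5: node(5,0) S=38.2214 payoff=31.5786 vs cont=31.0132 → 31.5786 [stop]  node(5,1) S=50.8288 payoff=18.9712 vs cont=18.4057 → 18.9712 [stop]  node(5,2) S=67.5949 payoff=2.2051 vs cont=5.6249 → 5.6249 [wait]  node(5,3) S=89.8914 payoff=0.0000 vs cont=0.0000 → 0.0000 [wait]  node(5,4) S=119.5424 payoff=0.0000 vs cont=0.0000 → 0.0000 [wait]  node(5,5) S=158.9740 payoff=0.0000 vs cont=0.0000 → 0.0000 [wait]  ⇒ S*(5)=50.8288
t_4: node(4,0) S=44.0766 payoff=25.7234 vs cont=25.1580 → 25.7234 [stop]  node(4,1) S=58.6155 payoff=11.1845 vs cont=12.2913 → 12.2913 [wait]  node(4,2) S=77.9500 payoff=0.0000 vs cont=2.8288 → 2.8288 [wait]  node(4,3) S=103.6621 payoff=0.0000 vs cont=0.0000 → 0.0000 [wait]  node(4,4) S=137.8555 payoff=0.0000 vs cont=0.0000 → 0.0000 [wait]  ⇒ S*(4)=44.0766
t_3: node(3,0) S=50.8288 payoff=18.9712 vs cont=18.9469 → 18.9712 [stop]  node(3,1) S=67.5949 payoff=2.2051 vs cont=7.5647 → 7.5647 [wait]  node(3,2) S=89.8914 payoff=0.0000 vs cont=1.4227 → 1.4227 [wait]  node(3,3) S=119.5424 payoff=0.0000 vs cont=0.0000 → 0.0000 [wait]  ⇒ S*(3)=50.8288
t_2: node(2,0) S=58.6155 payoff=11.1845 vs cont=13.2399 → 13.2399 [wait]  node(2,1) S=77.9500 payoff=0.0000 vs cont=4.5001 → 4.5001 [wait]  node(2,2) S=103.6621 payoff=0.0000 vs cont=0.7155 → 0.7155 [wait]  ⇒ S*(2)=-
t_1: node(1,0) S=67.5949 payoff=2.2051 vs cont=8.8590 → 8.8590 [wait]  node(1,1) S=89.8914 payoff=0.0000 vs cont=2.6130 → 2.6130 [wait]  ⇒ S*(1)=-
t_0: node(0,0) S=77.9500 payoff=0.0000 vs cont=5.7330 → 5.7330 [wait]  ⇒ S*(0)=-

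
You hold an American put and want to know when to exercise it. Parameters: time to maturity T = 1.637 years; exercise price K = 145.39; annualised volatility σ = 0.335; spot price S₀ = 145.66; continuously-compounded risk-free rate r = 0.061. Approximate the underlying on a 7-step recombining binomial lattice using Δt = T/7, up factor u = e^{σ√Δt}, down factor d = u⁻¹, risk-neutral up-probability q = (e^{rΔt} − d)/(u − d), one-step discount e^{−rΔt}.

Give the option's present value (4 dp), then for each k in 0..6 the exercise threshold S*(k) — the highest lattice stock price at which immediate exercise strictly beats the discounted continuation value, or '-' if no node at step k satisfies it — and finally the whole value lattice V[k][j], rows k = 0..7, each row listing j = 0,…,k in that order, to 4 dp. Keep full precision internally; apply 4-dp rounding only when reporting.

params: Δt=0.23386 u=1.17586 d=0.85044 q=0.50374 e^(-rΔt)=0.98584
t_7 payoffs: 98.5254 80.5926 55.7977 21.5150 0.0000 0.0000 0.0000 0.0000
t_6: node(6,0) S=55.1063 payoff=90.2837 vs cont=88.2244 → 90.2837 [stop]  node(6,1) S=76.1928 payoff=69.1972 vs cont=67.1379 → 69.1972 [stop]  node(6,2) S=105.3482 payoff=40.0418 vs cont=37.9825 → 40.0418 [stop]  node(6,3) S=145.6600 payoff=0.0000 vs cont=10.5258 → 10.5258 [wait]  node(6,4) S=201.3972 payoff=0.0000 vs cont=0.0000 → 0.0000 [wait]  node(6,5) S=278.4623 payoff=0.0000 vs cont=0.0000 → 0.0000 [wait]  node(6,6) S=385.0167 payoff=0.0000 vs cont=0.0000 → 0.0000 [wait]  ⇒ S*(6)=105.3482
t_5: node(5,0) S=64.7974 payoff=80.5926 vs cont=78.5333 → 80.5926 [stop]  node(5,1) S=89.5923 payoff=55.7977 vs cont=53.7384 → 55.7977 [stop]  node(5,2) S=123.8750 payoff=21.5150 vs cont=24.8169 → 24.8169 [wait]  node(5,3) S=171.2761 payoff=0.0000 vs cont=5.1496 → 5.1496 [wait]  node(5,4) S=236.8154 payoff=0.0000 vs cont=0.0000 → 0.0000 [wait]  node(5,5) S=327.4334 payoff=0.0000 vs cont=0.0000 → 0.0000 [wait]  ⇒ S*(5)=89.5923
t_4: node(4,0) S=76.1928 payoff=69.1972 vs cont=67.1379 → 69.1972 [stop]  node(4,1) S=105.3482 payoff=40.0418 vs cont=39.6222 → 40.0418 [stop]  node(4,2) S=145.6600 payoff=0.0000 vs cont=14.6985 → 14.6985 [wait]  node(4,3) S=201.3972 payoff=0.0000 vs cont=2.5193 → 2.5193 [wait]  node(4,4) S=278.4623 payoff=0.0000 vs cont=0.0000 → 0.0000 [wait]  ⇒ S*(4)=105.3482
t_3: node(3,0) S=89.5923 payoff=55.7977 vs cont=53.7384 → 55.7977 [stop]  node(3,1) S=123.8750 payoff=21.5150 vs cont=26.8891 → 26.8891 [wait]  node(3,2) S=171.2761 payoff=0.0000 vs cont=8.4421 → 8.4421 [wait]  node(3,3) S=236.8154 payoff=0.0000 vs cont=1.2325 → 1.2325 [wait]  ⇒ S*(3)=89.5923
t_2: node(2,0) S=105.3482 payoff=40.0418 vs cont=40.6513 → 40.6513 [wait]  node(2,1) S=145.6600 payoff=0.0000 vs cont=17.3474 → 17.3474 [wait]  node(2,2) S=201.3972 payoff=0.0000 vs cont=4.7422 → 4.7422 [wait]  ⇒ S*(2)=-
t_1: node(1,0) S=123.8750 payoff=21.5150 vs cont=28.5027 → 28.5027 [wait]  node(1,1) S=171.2761 payoff=0.0000 vs cont=10.8419 → 10.8419 [wait]  ⇒ S*(1)=-
t_0: node(0,0) S=145.6600 payoff=0.0000 vs cont=19.3286 → 19.3286 [wait]  ⇒ S*(0)=-

price = 19.3286
boundary = - - - 89.5923 105.3482 89.5923 105.3482
tree:
19.3286
28.5027 10.8419
40.6513 17.3474 4.7422
55.7977 26.8891 8.4421 1.2325
69.1972 40.0418 14.6985 2.5193 0.0000
80.5926 55.7977 24.8169 5.1496 0.0000 0.0000
90.2837 69.1972 40.0418 10.5258 0.0000 0.0000 0.0000
98.5254 80.5926 55.7977 21.5150 0.0000 0.0000 0.0000 0.0000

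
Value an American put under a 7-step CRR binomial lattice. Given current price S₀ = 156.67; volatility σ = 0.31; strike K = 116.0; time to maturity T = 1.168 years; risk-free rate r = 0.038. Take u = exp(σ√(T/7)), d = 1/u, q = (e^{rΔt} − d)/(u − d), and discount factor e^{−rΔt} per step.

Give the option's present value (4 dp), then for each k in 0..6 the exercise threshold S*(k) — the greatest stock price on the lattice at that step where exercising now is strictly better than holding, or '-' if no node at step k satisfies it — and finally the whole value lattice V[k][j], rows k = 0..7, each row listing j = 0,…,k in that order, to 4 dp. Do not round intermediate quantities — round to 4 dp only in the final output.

price = 3.8023
boundary = - - - - - 83.1790 94.4079
tree:
3.8023
6.1913 1.3987
9.8645 2.5002 0.2859
15.2978 4.4137 0.5680 0.0000
22.9207 7.6692 1.1284 0.0000 0.0000
32.8210 13.0523 2.2417 0.0000 0.0000 0.0000
42.7143 21.5921 4.4535 0.0000 0.0000 0.0000 0.0000
51.4308 32.8210 8.8474 0.0000 0.0000 0.0000 0.0000 0.0000

Δt=0.16686  u=1.13500  d=0.88106  q=0.49343  discount=0.99368
step 7 (expiry): payoffs max(K−S,0) = 51.4308 32.8210 8.8474 0.0000 0.0000 0.0000 0.0000 0.0000
step 6: (k=6,j=0): S=73.2857, (K−S)⁺=42.7143, hold=41.9811 ⇒ V=42.7143 exercise | (k=6,j=1): S=94.4079, (K−S)⁺=21.5921, hold=20.8589 ⇒ V=21.5921 exercise | (k=6,j=2): S=121.6178, (K−S)⁺=0.0000, hold=4.4535 ⇒ V=4.4535 continue | (k=6,j=3): S=156.6700, (K−S)⁺=0.0000, hold=0.0000 ⇒ V=0.0000 continue | (k=6,j=4): S=201.8248, (K−S)⁺=0.0000, hold=0.0000 ⇒ V=0.0000 continue | (k=6,j=5): S=259.9941, (K−S)⁺=0.0000, hold=0.0000 ⇒ V=0.0000 continue | (k=6,j=6): S=334.9286, (K−S)⁺=0.0000, hold=0.0000 ⇒ V=0.0000 continue  boundary S*=94.4079
step 5: (k=5,j=0): S=83.1790, (K−S)⁺=32.8210, hold=32.0878 ⇒ V=32.8210 exercise | (k=5,j=1): S=107.1526, (K−S)⁺=8.8474, hold=13.0523 ⇒ V=13.0523 continue | (k=5,j=2): S=138.0357, (K−S)⁺=0.0000, hold=2.2417 ⇒ V=2.2417 continue | (k=5,j=3): S=177.8198, (K−S)⁺=0.0000, hold=0.0000 ⇒ V=0.0000 continue | (k=5,j=4): S=229.0704, (K−S)⁺=0.0000, hold=0.0000 ⇒ V=0.0000 continue | (k=5,j=5): S=295.0923, (K−S)⁺=0.0000, hold=0.0000 ⇒ V=0.0000 continue  boundary S*=83.1790
step 4: (k=4,j=0): S=94.4079, (K−S)⁺=21.5921, hold=22.9207 ⇒ V=22.9207 continue | (k=4,j=1): S=121.6178, (K−S)⁺=0.0000, hold=7.6692 ⇒ V=7.6692 continue | (k=4,j=2): S=156.6700, (K−S)⁺=0.0000, hold=1.1284 ⇒ V=1.1284 continue | (k=4,j=3): S=201.8248, (K−S)⁺=0.0000, hold=0.0000 ⇒ V=0.0000 continue | (k=4,j=4): S=259.9941, (K−S)⁺=0.0000, hold=0.0000 ⇒ V=0.0000 continue  boundary S*=-
step 3: (k=3,j=0): S=107.1526, (K−S)⁺=8.8474, hold=15.2978 ⇒ V=15.2978 continue | (k=3,j=1): S=138.0357, (K−S)⁺=0.0000, hold=4.4137 ⇒ V=4.4137 continue | (k=3,j=2): S=177.8198, (K−S)⁺=0.0000, hold=0.5680 ⇒ V=0.5680 continue | (k=3,j=3): S=229.0704, (K−S)⁺=0.0000, hold=0.0000 ⇒ V=0.0000 continue  boundary S*=-
step 2: (k=2,j=0): S=121.6178, (K−S)⁺=0.0000, hold=9.8645 ⇒ V=9.8645 continue | (k=2,j=1): S=156.6700, (K−S)⁺=0.0000, hold=2.5002 ⇒ V=2.5002 continue | (k=2,j=2): S=201.8248, (K−S)⁺=0.0000, hold=0.2859 ⇒ V=0.2859 continue  boundary S*=-
step 1: (k=1,j=0): S=138.0357, (K−S)⁺=0.0000, hold=6.1913 ⇒ V=6.1913 continue | (k=1,j=1): S=177.8198, (K−S)⁺=0.0000, hold=1.3987 ⇒ V=1.3987 continue  boundary S*=-
step 0: (k=0,j=0): S=156.6700, (K−S)⁺=0.0000, hold=3.8023 ⇒ V=3.8023 continue  boundary S*=-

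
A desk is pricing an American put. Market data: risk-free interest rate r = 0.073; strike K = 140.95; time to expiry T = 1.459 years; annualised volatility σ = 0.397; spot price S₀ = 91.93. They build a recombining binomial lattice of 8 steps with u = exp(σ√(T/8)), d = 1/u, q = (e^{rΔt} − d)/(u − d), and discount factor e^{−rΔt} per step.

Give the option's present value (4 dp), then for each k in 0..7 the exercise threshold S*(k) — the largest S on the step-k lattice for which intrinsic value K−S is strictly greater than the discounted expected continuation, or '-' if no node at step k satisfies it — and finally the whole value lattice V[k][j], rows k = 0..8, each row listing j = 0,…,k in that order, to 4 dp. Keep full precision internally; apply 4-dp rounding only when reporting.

price = 49.2000
boundary = - 77.5938 91.9300 77.5938 91.9300 77.5938 91.9300 108.9150
tree:
49.2000
63.3562 36.2024
75.4568 49.0200 24.2090
85.6703 63.3562 35.0855 13.8563
94.2910 75.4568 49.0200 21.9318 6.0586
101.5673 85.6703 63.3562 33.5486 10.7686 1.4561
107.7090 94.2910 75.4568 49.0200 18.7984 2.9340 0.0000
112.8928 101.5673 85.6703 63.3562 32.0350 5.9118 0.0000 0.0000
117.2683 107.7090 94.2910 75.4568 49.0200 11.9118 0.0000 0.0000 0.0000

params: Δt=0.18238 u=1.18476 d=0.84405 q=0.49705 e^(-rΔt)=0.98677
t_8 payoffs: 117.2683 107.7090 94.2910 75.4568 49.0200 11.9118 0.0000 0.0000 0.0000
t_7: node(7,0) S=28.0572 payoff=112.8928 vs cont=111.0287 → 112.8928 [stop]  node(7,1) S=39.3827 payoff=101.5673 vs cont=99.7033 → 101.5673 [stop]  node(7,2) S=55.2797 payoff=85.6703 vs cont=83.8062 → 85.6703 [stop]  node(7,3) S=77.5938 payoff=63.3562 vs cont=61.4922 → 63.3562 [stop]  node(7,4) S=108.9150 payoff=32.0350 vs cont=30.1709 → 32.0350 [stop]  node(7,5) S=152.8793 payoff=0.0000 vs cont=5.9118 → 5.9118 [wait]  node(7,6) S=214.5900 payoff=0.0000 vs cont=0.0000 → 0.0000 [wait]  node(7,7) S=301.2107 payoff=0.0000 vs cont=0.0000 → 0.0000 [wait]  ⇒ S*(7)=108.9150
t_6: node(6,0) S=33.2410 payoff=107.7090 vs cont=105.8449 → 107.7090 [stop]  node(6,1) S=46.6590 payoff=94.2910 vs cont=92.4269 → 94.2910 [stop]  node(6,2) S=65.4932 payoff=75.4568 vs cont=73.5927 → 75.4568 [stop]  node(6,3) S=91.9300 payoff=49.0200 vs cont=47.1559 → 49.0200 [stop]  node(6,4) S=129.0382 payoff=11.9118 vs cont=18.7984 → 18.7984 [wait]  node(6,5) S=181.1253 payoff=0.0000 vs cont=2.9340 → 2.9340 [wait]  node(6,6) S=254.2377 payoff=0.0000 vs cont=0.0000 → 0.0000 [wait]  ⇒ S*(6)=91.9300
t_5: node(5,0) S=39.3827 payoff=101.5673 vs cont=99.7033 → 101.5673 [stop]  node(5,1) S=55.2797 payoff=85.6703 vs cont=83.8062 → 85.6703 [stop]  node(5,2) S=77.5938 payoff=63.3562 vs cont=61.4922 → 63.3562 [stop]  node(5,3) S=108.9150 payoff=32.0350 vs cont=33.5486 → 33.5486 [wait]  node(5,4) S=152.8793 payoff=0.0000 vs cont=10.7686 → 10.7686 [wait]  node(5,5) S=214.5900 payoff=0.0000 vs cont=1.4561 → 1.4561 [wait]  ⇒ S*(5)=77.5938
t_4: node(4,0) S=46.6590 payoff=94.2910 vs cont=92.4269 → 94.2910 [stop]  node(4,1) S=65.4932 payoff=75.4568 vs cont=73.5927 → 75.4568 [stop]  node(4,2) S=91.9300 payoff=49.0200 vs cont=47.8983 → 49.0200 [stop]  node(4,3) S=129.0382 payoff=11.9118 vs cont=21.9318 → 21.9318 [wait]  node(4,4) S=181.1253 payoff=0.0000 vs cont=6.0586 → 6.0586 [wait]  ⇒ S*(4)=91.9300
t_3: node(3,0) S=55.2797 payoff=85.6703 vs cont=83.8062 → 85.6703 [stop]  node(3,1) S=77.5938 payoff=63.3562 vs cont=61.4922 → 63.3562 [stop]  node(3,2) S=108.9150 payoff=32.0350 vs cont=35.0855 → 35.0855 [wait]  node(3,3) S=152.8793 payoff=0.0000 vs cont=13.8563 → 13.8563 [wait]  ⇒ S*(3)=77.5938
t_2: node(2,0) S=65.4932 payoff=75.4568 vs cont=73.5927 → 75.4568 [stop]  node(2,1) S=91.9300 payoff=49.0200 vs cont=48.6521 → 49.0200 [stop]  node(2,2) S=129.0382 payoff=11.9118 vs cont=24.2090 → 24.2090 [wait]  ⇒ S*(2)=91.9300
t_1: node(1,0) S=77.5938 payoff=63.3562 vs cont=61.4922 → 63.3562 [stop]  node(1,1) S=108.9150 payoff=32.0350 vs cont=36.2024 → 36.2024 [wait]  ⇒ S*(1)=77.5938
t_0: node(0,0) S=91.9300 payoff=49.0200 vs cont=49.2000 → 49.2000 [wait]  ⇒ S*(0)=-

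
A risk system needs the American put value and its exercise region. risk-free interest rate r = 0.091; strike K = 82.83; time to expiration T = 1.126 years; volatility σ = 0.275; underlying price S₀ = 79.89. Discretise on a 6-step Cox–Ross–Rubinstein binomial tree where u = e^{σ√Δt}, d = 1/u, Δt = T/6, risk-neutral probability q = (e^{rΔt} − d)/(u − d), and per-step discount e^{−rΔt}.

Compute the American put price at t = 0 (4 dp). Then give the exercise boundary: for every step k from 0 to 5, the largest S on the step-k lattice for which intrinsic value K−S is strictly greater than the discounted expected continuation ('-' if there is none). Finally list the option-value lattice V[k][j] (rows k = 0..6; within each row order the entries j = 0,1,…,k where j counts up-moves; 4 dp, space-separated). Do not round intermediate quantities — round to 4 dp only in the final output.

price = 7.8598
boundary = - - 62.9530 55.8828 62.9530 70.9176
tree:
7.8598
12.7286 4.0014
19.8770 7.1014 1.5128
26.9472 12.1757 3.0455 0.2677
33.2233 19.8770 6.0643 0.5950 0.0000
38.7946 26.9472 11.9124 1.3226 0.0000 0.0000
43.7402 33.2233 19.8770 2.9400 0.0000 0.0000 0.0000

Δt=0.18767, u=1.12652, d=0.88769, q=0.54237, disc=e^(-rΔt)=0.98307
k=6 terminal: V=max(K-S,0) → 43.7402 33.2233 19.8770 2.9400 0.0000 0.0000 0.0000
k=5: j=0 S=44.0354 intr=38.7946 cont=37.3921 V=38.7946[EX]; j=1 S=55.8828 intr=26.9472 cont=25.5447 V=26.9472[EX]; j=2 S=70.9176 intr=11.9124 cont=10.5098 V=11.9124[EX]; j=3 S=89.9975 intr=0.0000 cont=1.3226 V=1.3226[hold]; j=4 S=114.2107 intr=0.0000 cont=0.0000 V=0.0000[hold]; j=5 S=144.9382 intr=0.0000 cont=0.0000 V=0.0000[hold]  S*(5)=70.9176
k=4: j=0 S=49.6067 intr=33.2233 cont=31.8208 V=33.2233[EX]; j=1 S=62.9530 intr=19.8770 cont=18.4745 V=19.8770[EX]; j=2 S=79.8900 intr=2.9400 cont=6.0643 V=6.0643[hold]; j=3 S=101.3838 intr=0.0000 cont=0.5950 V=0.5950[hold]; j=4 S=128.6604 intr=0.0000 cont=0.0000 V=0.0000[hold]  S*(4)=62.9530
k=3: j=0 S=55.8828 intr=26.9472 cont=25.5447 V=26.9472[EX]; j=1 S=70.9176 intr=11.9124 cont=12.1757 V=12.1757[hold]; j=2 S=89.9975 intr=0.0000 cont=3.0455 V=3.0455[hold]; j=3 S=114.2107 intr=0.0000 cont=0.2677 V=0.2677[hold]  S*(3)=55.8828
k=2: j=0 S=62.9530 intr=19.8770 cont=18.6149 V=19.8770[EX]; j=1 S=79.8900 intr=2.9400 cont=7.1014 V=7.1014[hold]; j=2 S=101.3838 intr=0.0000 cont=1.5128 V=1.5128[hold]  S*(2)=62.9530
k=1: j=0 S=70.9176 intr=11.9124 cont=12.7286 V=12.7286[hold]; j=1 S=89.9975 intr=0.0000 cont=4.0014 V=4.0014[hold]  S*(1)=-
k=0: j=0 S=79.8900 intr=2.9400 cont=7.8598 V=7.8598[hold]  S*(0)=-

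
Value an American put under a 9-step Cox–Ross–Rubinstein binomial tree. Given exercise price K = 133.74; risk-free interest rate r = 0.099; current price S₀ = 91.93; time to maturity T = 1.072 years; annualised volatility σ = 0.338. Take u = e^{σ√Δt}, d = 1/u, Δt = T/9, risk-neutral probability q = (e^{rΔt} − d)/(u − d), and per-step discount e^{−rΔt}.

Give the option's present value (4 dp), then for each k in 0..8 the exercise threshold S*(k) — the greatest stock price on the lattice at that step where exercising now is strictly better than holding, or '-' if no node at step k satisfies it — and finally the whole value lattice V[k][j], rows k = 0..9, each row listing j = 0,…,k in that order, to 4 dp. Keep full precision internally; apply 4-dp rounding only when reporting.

price = 41.8100
boundary = 91.9300 81.8080 91.9300 103.3044 91.9300 103.3044 91.9300 103.3044 116.0861
tree:
41.8100
51.9320 30.6469
60.9395 41.8100 21.1051
68.9552 51.9320 30.4356 13.0273
76.0884 60.9395 41.8100 20.2963 6.6564
82.4361 68.9552 51.9320 30.4356 11.4583 2.4036
88.0849 76.0884 60.9395 41.8100 19.1058 4.7046 0.3478
93.1118 82.4361 68.9552 51.9320 30.4356 9.1487 0.7356 0.0000
97.5852 88.0849 76.0884 60.9395 41.8100 17.6539 1.5559 0.0000 0.0000
101.5660 93.1118 82.4361 68.9552 51.9320 30.4356 3.2908 0.0000 0.0000 0.0000

Δt=0.11911  u=1.12373  d=0.88989  q=0.52160  discount=0.98828
step 9 (expiry): payoffs max(K−S,0) = 101.5660 93.1118 82.4361 68.9552 51.9320 30.4356 3.2908 0.0000 0.0000 0.0000
step 8: (k=8,j=0): S=36.1548, (K−S)⁺=97.5852, hold=96.0174 ⇒ V=97.5852 exercise | (k=8,j=1): S=45.6551, (K−S)⁺=88.0849, hold=86.5171 ⇒ V=88.0849 exercise | (k=8,j=2): S=57.6516, (K−S)⁺=76.0884, hold=74.5206 ⇒ V=76.0884 exercise | (k=8,j=3): S=72.8005, (K−S)⁺=60.9395, hold=59.3717 ⇒ V=60.9395 exercise | (k=8,j=4): S=91.9300, (K−S)⁺=41.8100, hold=40.2422 ⇒ V=41.8100 exercise | (k=8,j=5): S=116.0861, (K−S)⁺=17.6539, hold=16.0861 ⇒ V=17.6539 exercise | (k=8,j=6): S=146.5895, (K−S)⁺=0.0000, hold=1.5559 ⇒ V=1.5559 continue | (k=8,j=7): S=185.1082, (K−S)⁺=0.0000, hold=0.0000 ⇒ V=0.0000 continue | (k=8,j=8): S=233.7483, (K−S)⁺=0.0000, hold=0.0000 ⇒ V=0.0000 continue  boundary S*=116.0861
step 7: (k=7,j=0): S=40.6282, (K−S)⁺=93.1118, hold=91.5440 ⇒ V=93.1118 exercise | (k=7,j=1): S=51.3039, (K−S)⁺=82.4361, hold=80.8683 ⇒ V=82.4361 exercise | (k=7,j=2): S=64.7848, (K−S)⁺=68.9552, hold=67.3874 ⇒ V=68.9552 exercise | (k=7,j=3): S=81.8080, (K−S)⁺=51.9320, hold=50.3642 ⇒ V=51.9320 exercise | (k=7,j=4): S=103.3044, (K−S)⁺=30.4356, hold=28.8678 ⇒ V=30.4356 exercise | (k=7,j=5): S=130.4492, (K−S)⁺=3.2908, hold=9.1487 ⇒ V=9.1487 continue | (k=7,j=6): S=164.7268, (K−S)⁺=0.0000, hold=0.7356 ⇒ V=0.7356 continue | (k=7,j=7): S=208.0113, (K−S)⁺=0.0000, hold=0.0000 ⇒ V=0.0000 continue  boundary S*=103.3044
step 6: (k=6,j=0): S=45.6551, (K−S)⁺=88.0849, hold=86.5171 ⇒ V=88.0849 exercise | (k=6,j=1): S=57.6516, (K−S)⁺=76.0884, hold=74.5206 ⇒ V=76.0884 exercise | (k=6,j=2): S=72.8005, (K−S)⁺=60.9395, hold=59.3717 ⇒ V=60.9395 exercise | (k=6,j=3): S=91.9300, (K−S)⁺=41.8100, hold=40.2422 ⇒ V=41.8100 exercise | (k=6,j=4): S=116.0861, (K−S)⁺=17.6539, hold=19.1058 ⇒ V=19.1058 continue | (k=6,j=5): S=146.5895, (K−S)⁺=0.0000, hold=4.7046 ⇒ V=4.7046 continue | (k=6,j=6): S=185.1082, (K−S)⁺=0.0000, hold=0.3478 ⇒ V=0.3478 continue  boundary S*=91.9300
step 5: (k=5,j=0): S=51.3039, (K−S)⁺=82.4361, hold=80.8683 ⇒ V=82.4361 exercise | (k=5,j=1): S=64.7848, (K−S)⁺=68.9552, hold=67.3874 ⇒ V=68.9552 exercise | (k=5,j=2): S=81.8080, (K−S)⁺=51.9320, hold=50.3642 ⇒ V=51.9320 exercise | (k=5,j=3): S=103.3044, (K−S)⁺=30.4356, hold=29.6162 ⇒ V=30.4356 exercise | (k=5,j=4): S=130.4492, (K−S)⁺=3.2908, hold=11.4583 ⇒ V=11.4583 continue | (k=5,j=5): S=164.7268, (K−S)⁺=0.0000, hold=2.4036 ⇒ V=2.4036 continue  boundary S*=103.3044
step 4: (k=4,j=0): S=57.6516, (K−S)⁺=76.0884, hold=74.5206 ⇒ V=76.0884 exercise | (k=4,j=1): S=72.8005, (K−S)⁺=60.9395, hold=59.3717 ⇒ V=60.9395 exercise | (k=4,j=2): S=91.9300, (K−S)⁺=41.8100, hold=40.2422 ⇒ V=41.8100 exercise | (k=4,j=3): S=116.0861, (K−S)⁺=17.6539, hold=20.2963 ⇒ V=20.2963 continue | (k=4,j=4): S=146.5895, (K−S)⁺=0.0000, hold=6.6564 ⇒ V=6.6564 continue  boundary S*=91.9300
step 3: (k=3,j=0): S=64.7848, (K−S)⁺=68.9552, hold=67.3874 ⇒ V=68.9552 exercise | (k=3,j=1): S=81.8080, (K−S)⁺=51.9320, hold=50.3642 ⇒ V=51.9320 exercise | (k=3,j=2): S=103.3044, (K−S)⁺=30.4356, hold=30.2300 ⇒ V=30.4356 exercise | (k=3,j=3): S=130.4492, (K−S)⁺=3.2908, hold=13.0273 ⇒ V=13.0273 continue  boundary S*=103.3044
step 2: (k=2,j=0): S=72.8005, (K−S)⁺=60.9395, hold=59.3717 ⇒ V=60.9395 exercise | (k=2,j=1): S=91.9300, (K−S)⁺=41.8100, hold=40.2422 ⇒ V=41.8100 exercise | (k=2,j=2): S=116.0861, (K−S)⁺=17.6539, hold=21.1051 ⇒ V=21.1051 continue  boundary S*=91.9300
step 1: (k=1,j=0): S=81.8080, (K−S)⁺=51.9320, hold=50.3642 ⇒ V=51.9320 exercise | (k=1,j=1): S=103.3044, (K−S)⁺=30.4356, hold=30.6469 ⇒ V=30.6469 continue  boundary S*=81.8080
step 0: (k=0,j=0): S=91.9300, (K−S)⁺=41.8100, hold=40.3511 ⇒ V=41.8100 exercise  boundary S*=91.9300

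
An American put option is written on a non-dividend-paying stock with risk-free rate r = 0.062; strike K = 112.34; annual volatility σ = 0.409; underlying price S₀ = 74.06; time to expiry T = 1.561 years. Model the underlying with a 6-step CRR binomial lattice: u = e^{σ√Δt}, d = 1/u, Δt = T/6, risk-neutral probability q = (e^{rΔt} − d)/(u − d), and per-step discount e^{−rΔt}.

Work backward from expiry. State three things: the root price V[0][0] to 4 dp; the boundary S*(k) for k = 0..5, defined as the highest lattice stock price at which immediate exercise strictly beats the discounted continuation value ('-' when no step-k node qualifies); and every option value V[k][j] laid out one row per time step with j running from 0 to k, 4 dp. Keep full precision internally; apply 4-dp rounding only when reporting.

params: Δt=0.26017 u=1.23197 d=0.81171 q=0.48673 e^(-rΔt)=0.98400
t_6 payoffs: 91.1575 80.1901 63.5443 38.2800 0.0000 0.0000 0.0000
t_5: node(5,0) S=26.0963 payoff=86.2437 vs cont=84.4462 → 86.2437 [stop]  node(5,1) S=39.6078 payoff=72.7322 vs cont=70.9347 → 72.7322 [stop]  node(5,2) S=60.1150 payoff=52.2250 vs cont=50.4275 → 52.2250 [stop]  node(5,3) S=91.2399 payoff=21.1001 vs cont=19.3337 → 21.1001 [stop]  node(5,4) S=138.4800 payoff=0.0000 vs cont=0.0000 → 0.0000 [wait]  node(5,5) S=210.1789 payoff=0.0000 vs cont=0.0000 → 0.0000 [wait]  ⇒ S*(5)=91.2399
t_4: node(4,0) S=32.1499 payoff=80.1901 vs cont=78.3926 → 80.1901 [stop]  node(4,1) S=48.7957 payoff=63.5443 vs cont=61.7468 → 63.5443 [stop]  node(4,2) S=74.0600 payoff=38.2800 vs cont=36.4825 → 38.2800 [stop]  node(4,3) S=112.4051 payoff=0.0000 vs cont=10.6568 → 10.6568 [wait]  node(4,4) S=170.6036 payoff=0.0000 vs cont=0.0000 → 0.0000 [wait]  ⇒ S*(4)=74.0600
t_3: node(3,0) S=39.6078 payoff=72.7322 vs cont=70.9347 → 72.7322 [stop]  node(3,1) S=60.1150 payoff=52.2250 vs cont=50.4275 → 52.2250 [stop]  node(3,2) S=91.2399 payoff=21.1001 vs cont=24.4377 → 24.4377 [wait]  node(3,3) S=138.4800 payoff=0.0000 vs cont=5.3823 → 5.3823 [wait]  ⇒ S*(3)=60.1150
t_2: node(2,0) S=48.7957 payoff=63.5443 vs cont=61.7468 → 63.5443 [stop]  node(2,1) S=74.0600 payoff=38.2800 vs cont=38.0810 → 38.2800 [stop]  node(2,2) S=112.4051 payoff=0.0000 vs cont=14.9203 → 14.9203 [wait]  ⇒ S*(2)=74.0600
t_1: node(1,0) S=60.1150 payoff=52.2250 vs cont=50.4275 → 52.2250 [stop]  node(1,1) S=91.2399 payoff=21.1001 vs cont=26.4796 → 26.4796 [wait]  ⇒ S*(1)=60.1150
t_0: node(0,0) S=74.0600 payoff=38.2800 vs cont=39.0589 → 39.0589 [wait]  ⇒ S*(0)=-

price = 39.0589
boundary = - 60.1150 74.0600 60.1150 74.0600 91.2399
tree:
39.0589
52.2250 26.4796
63.5443 38.2800 14.9203
72.7322 52.2250 24.4377 5.3823
80.1901 63.5443 38.2800 10.6568 0.0000
86.2437 72.7322 52.2250 21.1001 0.0000 0.0000
91.1575 80.1901 63.5443 38.2800 0.0000 0.0000 0.0000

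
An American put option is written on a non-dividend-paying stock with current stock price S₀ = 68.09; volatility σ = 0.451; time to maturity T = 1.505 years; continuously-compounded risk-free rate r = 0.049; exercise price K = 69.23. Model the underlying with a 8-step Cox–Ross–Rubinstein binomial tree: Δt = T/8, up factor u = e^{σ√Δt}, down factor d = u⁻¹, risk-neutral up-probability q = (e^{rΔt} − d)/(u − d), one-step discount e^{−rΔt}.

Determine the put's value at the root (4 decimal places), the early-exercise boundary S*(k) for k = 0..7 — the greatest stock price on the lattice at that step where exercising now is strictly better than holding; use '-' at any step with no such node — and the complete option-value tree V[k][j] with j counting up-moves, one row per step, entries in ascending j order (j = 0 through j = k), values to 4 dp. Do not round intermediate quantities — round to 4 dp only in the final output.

Δt=0.18812, u=1.21606, d=0.82233, q=0.47477, disc=e^(-rΔt)=0.99082
k=8 terminal: V=max(K-S,0) → 54.9919 48.1748 38.0937 23.1858 1.1400 0.0000 0.0000 0.0000 0.0000
k=7: j=0 S=17.3143 intr=51.9157 cont=51.2805 V=51.9157[EX]; j=1 S=25.6043 intr=43.6257 cont=42.9905 V=43.6257[EX]; j=2 S=37.8635 intr=31.3665 cont=30.7312 V=31.3665[EX]; j=3 S=55.9924 intr=13.2376 cont=12.6023 V=13.2376[EX]; j=4 S=82.8013 intr=0.0000 cont=0.5933 V=0.5933[hold]; j=5 S=122.4463 intr=0.0000 cont=0.0000 V=0.0000[hold]; j=6 S=181.0730 intr=0.0000 cont=0.0000 V=0.0000[hold]; j=7 S=267.7699 intr=0.0000 cont=0.0000 V=0.0000[hold]  S*(7)=55.9924
k=6: j=0 S=21.0552 intr=48.1748 cont=47.5396 V=48.1748[EX]; j=1 S=31.1363 intr=38.0937 cont=37.4585 V=38.0937[EX]; j=2 S=46.0442 intr=23.1858 cont=22.5505 V=23.1858[EX]; j=3 S=68.0900 intr=1.1400 cont=7.1680 V=7.1680[hold]; j=4 S=100.6912 intr=0.0000 cont=0.3087 V=0.3087[hold]; j=5 S=148.9017 intr=0.0000 cont=0.0000 V=0.0000[hold]; j=6 S=220.1951 intr=0.0000 cont=0.0000 V=0.0000[hold]  S*(6)=46.0442
k=5: j=0 S=25.6043 intr=43.6257 cont=42.9905 V=43.6257[EX]; j=1 S=37.8635 intr=31.3665 cont=30.7312 V=31.3665[EX]; j=2 S=55.9924 intr=13.2376 cont=15.4380 V=15.4380[hold]; j=3 S=82.8013 intr=0.0000 cont=3.8755 V=3.8755[hold]; j=4 S=122.4463 intr=0.0000 cont=0.1607 V=0.1607[hold]; j=5 S=181.0730 intr=0.0000 cont=0.0000 V=0.0000[hold]  S*(5)=37.8635
k=4: j=0 S=31.1363 intr=38.0937 cont=37.4585 V=38.0937[EX]; j=1 S=46.0442 intr=23.1858 cont=23.5857 V=23.5857[hold]; j=2 S=68.0900 intr=1.1400 cont=9.8572 V=9.8572[hold]; j=3 S=100.6912 intr=0.0000 cont=2.0924 V=2.0924[hold]; j=4 S=148.9017 intr=0.0000 cont=0.0836 V=0.0836[hold]  S*(4)=31.1363
k=3: j=0 S=37.8635 intr=31.3665 cont=30.9193 V=31.3665[EX]; j=1 S=55.9924 intr=13.2376 cont=16.9111 V=16.9111[hold]; j=2 S=82.8013 intr=0.0000 cont=6.1141 V=6.1141[hold]; j=3 S=122.4463 intr=0.0000 cont=1.1283 V=1.1283[hold]  S*(3)=37.8635
k=2: j=0 S=46.0442 intr=23.1858 cont=24.2786 V=24.2786[hold]; j=1 S=68.0900 intr=1.1400 cont=11.6769 V=11.6769[hold]; j=2 S=100.6912 intr=0.0000 cont=3.7126 V=3.7126[hold]  S*(2)=-
k=1: j=0 S=55.9924 intr=13.2376 cont=18.1278 V=18.1278[hold]; j=1 S=82.8013 intr=0.0000 cont=7.8232 V=7.8232[hold]  S*(1)=-
k=0: j=0 S=68.0900 intr=1.1400 cont=13.1140 V=13.1140[hold]  S*(0)=-

price = 13.1140
boundary = - - - 37.8635 31.1363 37.8635 46.0442 55.9924
tree:
13.1140
18.1278 7.8232
24.2786 11.6769 3.7126
31.3665 16.9111 6.1141 1.1283
38.0937 23.5857 9.8572 2.0924 0.0836
43.6257 31.3665 15.4380 3.8755 0.1607 0.0000
48.1748 38.0937 23.1858 7.1680 0.3087 0.0000 0.0000
51.9157 43.6257 31.3665 13.2376 0.5933 0.0000 0.0000 0.0000
54.9919 48.1748 38.0937 23.1858 1.1400 0.0000 0.0000 0.0000 0.0000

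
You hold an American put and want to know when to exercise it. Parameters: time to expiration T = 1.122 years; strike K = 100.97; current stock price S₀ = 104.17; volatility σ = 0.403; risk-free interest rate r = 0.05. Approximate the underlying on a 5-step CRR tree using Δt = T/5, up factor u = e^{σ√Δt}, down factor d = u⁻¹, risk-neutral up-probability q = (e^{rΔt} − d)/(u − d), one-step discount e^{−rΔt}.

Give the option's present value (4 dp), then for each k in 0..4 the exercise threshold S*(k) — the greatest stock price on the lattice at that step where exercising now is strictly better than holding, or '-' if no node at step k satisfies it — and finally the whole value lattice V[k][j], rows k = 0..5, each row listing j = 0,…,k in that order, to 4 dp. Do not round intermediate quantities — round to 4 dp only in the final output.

price = 14.1542
boundary = - - - 58.7511 71.1091
tree:
14.1542
21.2217 6.8840
30.6574 11.5697 2.0053
42.2189 18.9399 3.9134 0.0000
52.4292 29.8609 7.6370 0.0000 0.0000
60.8650 42.2189 14.9036 0.0000 0.0000 0.0000

Δt=0.22440, u=1.21034, d=0.82621, q=0.48179, disc=e^(-rΔt)=0.98884
k=5 terminal: V=max(K-S,0) → 60.8650 42.2189 14.9036 0.0000 0.0000 0.0000
k=4: j=0 S=48.5408 intr=52.4292 cont=51.3026 V=52.4292[EX]; j=1 S=71.1091 intr=29.8609 cont=28.7344 V=29.8609[EX]; j=2 S=104.1700 intr=0.0000 cont=7.6370 V=7.6370[hold]; j=3 S=152.6020 intr=0.0000 cont=0.0000 V=0.0000[hold]; j=4 S=223.5517 intr=0.0000 cont=0.0000 V=0.0000[hold]  S*(4)=71.1091
k=3: j=0 S=58.7511 intr=42.2189 cont=41.0923 V=42.2189[EX]; j=1 S=86.0664 intr=14.9036 cont=18.9399 V=18.9399[hold]; j=2 S=126.0815 intr=0.0000 cont=3.9134 V=3.9134[hold]; j=3 S=184.7010 intr=0.0000 cont=0.0000 V=0.0000[hold]  S*(3)=58.7511
k=2: j=0 S=71.1091 intr=29.8609 cont=30.6574 V=30.6574[hold]; j=1 S=104.1700 intr=0.0000 cont=11.5697 V=11.5697[hold]; j=2 S=152.6020 intr=0.0000 cont=2.0053 V=2.0053[hold]  S*(2)=-
k=1: j=0 S=86.0664 intr=14.9036 cont=21.2217 V=21.2217[hold]; j=1 S=126.0815 intr=0.0000 cont=6.8840 V=6.8840[hold]  S*(1)=-
k=0: j=0 S=104.1700 intr=0.0000 cont=14.1542 V=14.1542[hold]  S*(0)=-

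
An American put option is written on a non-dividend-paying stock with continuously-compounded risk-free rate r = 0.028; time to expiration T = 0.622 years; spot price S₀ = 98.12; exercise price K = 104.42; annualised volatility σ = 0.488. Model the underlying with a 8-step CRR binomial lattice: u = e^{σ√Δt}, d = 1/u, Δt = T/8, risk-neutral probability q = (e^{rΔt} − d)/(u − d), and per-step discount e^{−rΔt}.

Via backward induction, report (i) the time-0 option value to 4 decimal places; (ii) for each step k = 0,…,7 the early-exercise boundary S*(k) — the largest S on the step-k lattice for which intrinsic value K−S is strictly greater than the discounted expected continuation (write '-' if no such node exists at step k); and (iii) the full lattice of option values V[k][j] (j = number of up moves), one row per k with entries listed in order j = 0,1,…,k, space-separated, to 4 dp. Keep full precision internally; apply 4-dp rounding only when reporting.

Δt=0.07775  u=1.14576  d=0.87278  q=0.47402  discount=0.99783
step 8 (expiry): payoffs max(K−S,0) = 71.3835 61.0505 47.4855 29.6777 6.3000 0.0000 0.0000 0.0000 0.0000
step 7: (k=7,j=0): S=37.8520, (K−S)⁺=66.5680, hold=66.3409 ⇒ V=66.5680 exercise | (k=7,j=1): S=49.6913, (K−S)⁺=54.7287, hold=54.5017 ⇒ V=54.7287 exercise | (k=7,j=2): S=65.2336, (K−S)⁺=39.1864, hold=38.9594 ⇒ V=39.1864 exercise | (k=7,j=3): S=85.6371, (K−S)⁺=18.7829, hold=18.5558 ⇒ V=18.7829 exercise | (k=7,j=4): S=112.4224, (K−S)⁺=0.0000, hold=3.3065 ⇒ V=3.3065 continue | (k=7,j=5): S=147.5856, (K−S)⁺=0.0000, hold=0.0000 ⇒ V=0.0000 continue | (k=7,j=6): S=193.7470, (K−S)⁺=0.0000, hold=0.0000 ⇒ V=0.0000 continue | (k=7,j=7): S=254.3466, (K−S)⁺=0.0000, hold=0.0000 ⇒ V=0.0000 continue  boundary S*=85.6371
step 6: (k=6,j=0): S=43.3695, (K−S)⁺=61.0505, hold=60.8234 ⇒ V=61.0505 exercise | (k=6,j=1): S=56.9345, (K−S)⁺=47.4855, hold=47.2584 ⇒ V=47.4855 exercise | (k=6,j=2): S=74.7423, (K−S)⁺=29.6777, hold=29.4506 ⇒ V=29.6777 exercise | (k=6,j=3): S=98.1200, (K−S)⁺=6.3000, hold=11.4219 ⇒ V=11.4219 continue | (k=6,j=4): S=128.8097, (K−S)⁺=0.0000, hold=1.7354 ⇒ V=1.7354 continue | (k=6,j=5): S=169.0984, (K−S)⁺=0.0000, hold=0.0000 ⇒ V=0.0000 continue | (k=6,j=6): S=221.9885, (K−S)⁺=0.0000, hold=0.0000 ⇒ V=0.0000 continue  boundary S*=74.7423
step 5: (k=5,j=0): S=49.6913, (K−S)⁺=54.7287, hold=54.5017 ⇒ V=54.7287 exercise | (k=5,j=1): S=65.2336, (K−S)⁺=39.1864, hold=38.9594 ⇒ V=39.1864 exercise | (k=5,j=2): S=85.6371, (K−S)⁺=18.7829, hold=20.9784 ⇒ V=20.9784 continue | (k=5,j=3): S=112.4224, (K−S)⁺=0.0000, hold=6.8155 ⇒ V=6.8155 continue | (k=5,j=4): S=147.5856, (K−S)⁺=0.0000, hold=0.9108 ⇒ V=0.9108 continue | (k=5,j=5): S=193.7470, (K−S)⁺=0.0000, hold=0.0000 ⇒ V=0.0000 continue  boundary S*=65.2336
step 4: (k=4,j=0): S=56.9345, (K−S)⁺=47.4855, hold=47.2584 ⇒ V=47.4855 exercise | (k=4,j=1): S=74.7423, (K−S)⁺=29.6777, hold=30.4891 ⇒ V=30.4891 continue | (k=4,j=2): S=98.1200, (K−S)⁺=6.3000, hold=14.2339 ⇒ V=14.2339 continue | (k=4,j=3): S=128.8097, (K−S)⁺=0.0000, hold=4.0078 ⇒ V=4.0078 continue | (k=4,j=4): S=169.0984, (K−S)⁺=0.0000, hold=0.4780 ⇒ V=0.4780 continue  boundary S*=56.9345
step 3: (k=3,j=0): S=65.2336, (K−S)⁺=39.1864, hold=39.3431 ⇒ V=39.3431 continue | (k=3,j=1): S=85.6371, (K−S)⁺=18.7829, hold=22.7343 ⇒ V=22.7343 continue | (k=3,j=2): S=112.4224, (K−S)⁺=0.0000, hold=9.3661 ⇒ V=9.3661 continue | (k=3,j=3): S=147.5856, (K−S)⁺=0.0000, hold=2.3295 ⇒ V=2.3295 continue  boundary S*=-
step 2: (k=2,j=0): S=74.7423, (K−S)⁺=29.6777, hold=31.4018 ⇒ V=31.4018 continue | (k=2,j=1): S=98.1200, (K−S)⁺=6.3000, hold=16.3619 ⇒ V=16.3619 continue | (k=2,j=2): S=128.8097, (K−S)⁺=0.0000, hold=6.0176 ⇒ V=6.0176 continue  boundary S*=-
step 1: (k=1,j=0): S=85.6371, (K−S)⁺=18.7829, hold=24.2198 ⇒ V=24.2198 continue | (k=1,j=1): S=112.4224, (K−S)⁺=0.0000, hold=11.4336 ⇒ V=11.4336 continue  boundary S*=-
step 0: (k=0,j=0): S=98.1200, (K−S)⁺=6.3000, hold=18.1194 ⇒ V=18.1194 continue  boundary S*=-

price = 18.1194
boundary = - - - - 56.9345 65.2336 74.7423 85.6371
tree:
18.1194
24.2198 11.4336
31.4018 16.3619 6.0176
39.3431 22.7343 9.3661 2.3295
47.4855 30.4891 14.2339 4.0078 0.4780
54.7287 39.1864 20.9784 6.8155 0.9108 0.0000
61.0505 47.4855 29.6777 11.4219 1.7354 0.0000 0.0000
66.5680 54.7287 39.1864 18.7829 3.3065 0.0000 0.0000 0.0000
71.3835 61.0505 47.4855 29.6777 6.3000 0.0000 0.0000 0.0000 0.0000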